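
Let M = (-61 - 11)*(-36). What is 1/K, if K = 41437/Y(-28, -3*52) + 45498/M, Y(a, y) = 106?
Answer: 22896/9352291 ≈ 0.0024482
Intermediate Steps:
M = 2592 (M = -72*(-36) = 2592)
K = 9352291/22896 (K = 41437/106 + 45498/2592 = 41437*(1/106) + 45498*(1/2592) = 41437/106 + 7583/432 = 9352291/22896 ≈ 408.47)
1/K = 1/(9352291/22896) = 22896/9352291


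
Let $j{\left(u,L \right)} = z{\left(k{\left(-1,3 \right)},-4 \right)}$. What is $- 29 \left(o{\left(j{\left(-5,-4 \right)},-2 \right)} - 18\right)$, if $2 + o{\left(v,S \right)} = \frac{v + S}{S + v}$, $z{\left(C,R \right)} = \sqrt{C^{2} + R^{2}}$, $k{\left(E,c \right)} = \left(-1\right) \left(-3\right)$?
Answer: $551$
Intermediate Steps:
$k{\left(E,c \right)} = 3$
$j{\left(u,L \right)} = 5$ ($j{\left(u,L \right)} = \sqrt{3^{2} + \left(-4\right)^{2}} = \sqrt{9 + 16} = \sqrt{25} = 5$)
$o{\left(v,S \right)} = -1$ ($o{\left(v,S \right)} = -2 + \frac{v + S}{S + v} = -2 + \frac{S + v}{S + v} = -2 + 1 = -1$)
$- 29 \left(o{\left(j{\left(-5,-4 \right)},-2 \right)} - 18\right) = - 29 \left(-1 - 18\right) = \left(-29\right) \left(-19\right) = 551$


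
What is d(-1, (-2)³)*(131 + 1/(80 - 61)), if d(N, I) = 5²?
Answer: 62250/19 ≈ 3276.3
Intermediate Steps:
d(N, I) = 25
d(-1, (-2)³)*(131 + 1/(80 - 61)) = 25*(131 + 1/(80 - 61)) = 25*(131 + 1/19) = 25*(2490/19) = 62250/19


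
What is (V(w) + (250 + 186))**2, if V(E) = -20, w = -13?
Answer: 173056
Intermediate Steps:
(V(w) + (250 + 186))**2 = (-20 + (250 + 186))**2 = (-20 + 436)**2 = 416**2 = 173056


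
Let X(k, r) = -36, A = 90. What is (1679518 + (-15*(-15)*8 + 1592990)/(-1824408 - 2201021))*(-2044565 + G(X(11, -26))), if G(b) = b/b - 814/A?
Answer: -69114531169228401776/20127145 ≈ -3.4339e+12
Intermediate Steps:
G(b) = -362/45 (G(b) = b/b - 814/90 = 1 - 814*1/90 = 1 - 407/45 = -362/45)
(1679518 + (-15*(-15)*8 + 1592990)/(-1824408 - 2201021))*(-2044565 + G(X(11, -26))) = (1679518 + (-15*(-15)*8 + 1592990)/(-1824408 - 2201021))*(-2044565 - 362/45) = (1679518 + (225*8 + 1592990)/(-4025429))*(-92005787/45) = (1679518 + (1800 + 1592990)*(-1/4025429))*(-92005787/45) = (1679518 + 1594790*(-1/4025429))*(-92005787/45) = (1679518 - 1594790/4025429)*(-92005787/45) = (6760778868432/4025429)*(-92005787/45) = -69114531169228401776/20127145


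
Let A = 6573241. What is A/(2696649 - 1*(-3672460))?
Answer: 6573241/6369109 ≈ 1.0321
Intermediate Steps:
A/(2696649 - 1*(-3672460)) = 6573241/(2696649 - 1*(-3672460)) = 6573241/(2696649 + 3672460) = 6573241/6369109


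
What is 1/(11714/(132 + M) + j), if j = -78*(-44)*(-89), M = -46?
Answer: -43/13128407 ≈ -3.2753e-6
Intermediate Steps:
j = -305448 (j = 3432*(-89) = -305448)
1/(11714/(132 + M) + j) = 1/(11714/(132 - 46) - 305448) = 1/(11714/86 - 305448) = 1/((1/86)*11714 - 305448) = 1/(5857/43 - 305448) = 1/(-13128407/43) = -43/13128407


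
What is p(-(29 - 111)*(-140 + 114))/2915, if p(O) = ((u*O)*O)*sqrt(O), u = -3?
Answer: -27272544*I*sqrt(533)/2915 ≈ -2.16e+5*I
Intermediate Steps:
p(O) = -3*O**(5/2) (p(O) = ((-3*O)*O)*sqrt(O) = (-3*O**2)*sqrt(O) = -3*O**(5/2))
p(-(29 - 111)*(-140 + 114))/2915 = -3*(-(-140 + 114)*(29 - 111))**(5/2)/2915 = -3*(-2132)**(5/2)*(1/2915) = -3*9090848*I*sqrt(533)*(1/2915) = -27272544*I*sqrt(533)*(1/2915) = -27272544*I*sqrt(533)/2915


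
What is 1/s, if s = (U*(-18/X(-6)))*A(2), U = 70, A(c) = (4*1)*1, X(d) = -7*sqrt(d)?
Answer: I*sqrt(6)/720 ≈ 0.0034021*I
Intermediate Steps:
A(c) = 4 (A(c) = 4*1 = 4)
s = -120*I*sqrt(6) (s = (70*(-18*I*sqrt(6)/42))*4 = (70*(-3*I*sqrt(6)/7))*4 = -30*I*sqrt(6)*4 = -120*I*sqrt(6) ≈ -293.94*I)
1/s = 1/(-120*I*sqrt(6)) = I*sqrt(6)/720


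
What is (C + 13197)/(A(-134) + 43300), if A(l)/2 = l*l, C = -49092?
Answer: -11965/26404 ≈ -0.45315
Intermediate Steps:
A(l) = 2*l**2 (A(l) = 2*(l*l) = 2*l**2)
(C + 13197)/(A(-134) + 43300) = (-49092 + 13197)/(2*(-134)**2 + 43300) = -35895/(2*17956 + 43300) = -35895/(35912 + 43300) = -35895/79212 = -35895*1/79212 = -11965/26404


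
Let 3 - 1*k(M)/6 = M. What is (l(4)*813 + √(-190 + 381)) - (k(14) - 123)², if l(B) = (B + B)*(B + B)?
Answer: 16311 + √191 ≈ 16325.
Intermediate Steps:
l(B) = 4*B² (l(B) = (2*B)*(2*B) = 4*B²)
k(M) = 18 - 6*M
(l(4)*813 + √(-190 + 381)) - (k(14) - 123)² = ((4*4²)*813 + √(-190 + 381)) - ((18 - 6*14) - 123)² = ((4*16)*813 + √191) - ((18 - 84) - 123)² = (64*813 + √191) - (-66 - 123)² = (52032 + √191) - 1*(-189)² = (52032 + √191) - 1*35721 = (52032 + √191) - 35721 = 16311 + √191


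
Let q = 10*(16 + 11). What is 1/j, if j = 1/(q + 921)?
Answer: 1191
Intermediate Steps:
q = 270 (q = 10*27 = 270)
j = 1/1191 (j = 1/(270 + 921) = 1/1191 ≈ 0.00083963)
1/j = 1/(1/1191) = 1191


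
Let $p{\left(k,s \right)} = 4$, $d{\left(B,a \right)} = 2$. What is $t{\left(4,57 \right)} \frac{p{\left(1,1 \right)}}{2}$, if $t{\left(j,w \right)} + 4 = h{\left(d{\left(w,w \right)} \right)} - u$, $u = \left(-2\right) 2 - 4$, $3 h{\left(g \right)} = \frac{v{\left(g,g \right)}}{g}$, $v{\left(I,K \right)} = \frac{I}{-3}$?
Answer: $\frac{70}{9} \approx 7.7778$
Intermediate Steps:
$v{\left(I,K \right)} = - \frac{I}{3}$ ($v{\left(I,K \right)} = I \left(- \frac{1}{3}\right) = - \frac{I}{3}$)
$h{\left(g \right)} = - \frac{1}{9}$ ($h{\left(g \right)} = \frac{- \frac{g}{3} \frac{1}{g}}{3} = \frac{1}{3} \left(- \frac{1}{3}\right) = - \frac{1}{9}$)
$u = -8$ ($u = -4 - 4 = -8$)
$t{\left(j,w \right)} = \frac{35}{9}$ ($t{\left(j,w \right)} = -4 - - \frac{71}{9} = -4 + \left(- \frac{1}{9} + 8\right) = -4 + \frac{71}{9} = \frac{35}{9}$)
$t{\left(4,57 \right)} \frac{p{\left(1,1 \right)}}{2} = \frac{35 \cdot \frac{4}{2}}{9} = \frac{35 \cdot 4 \cdot \frac{1}{2}}{9} = \frac{35}{9} \cdot 2 = \frac{70}{9}$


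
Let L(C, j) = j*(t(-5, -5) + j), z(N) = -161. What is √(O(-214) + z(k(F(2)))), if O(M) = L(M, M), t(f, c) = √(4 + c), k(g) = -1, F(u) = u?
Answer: √(45635 - 214*I) ≈ 213.62 - 0.5009*I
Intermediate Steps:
L(C, j) = j*(I + j) (L(C, j) = j*(√(4 - 5) + j) = j*(√(-1) + j) = j*(I + j))
O(M) = M*(I + M)
√(O(-214) + z(k(F(2)))) = √(-214*(I - 214) - 161) = √(-214*(-214 + I) - 161) = √((45796 - 214*I) - 161) = √(45635 - 214*I)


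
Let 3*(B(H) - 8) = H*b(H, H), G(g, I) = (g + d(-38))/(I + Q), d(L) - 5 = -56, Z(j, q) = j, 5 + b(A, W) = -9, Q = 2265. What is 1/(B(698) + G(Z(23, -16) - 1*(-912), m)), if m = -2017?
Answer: -186/603713 ≈ -0.00030809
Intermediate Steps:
b(A, W) = -14 (b(A, W) = -5 - 9 = -14)
d(L) = -51 (d(L) = 5 - 56 = -51)
G(g, I) = (-51 + g)/(2265 + I) (G(g, I) = (g - 51)/(I + 2265) = (-51 + g)/(2265 + I))
B(H) = 8 - 14*H/3 (B(H) = 8 + (H*(-14))/3 = 8 + (-14*H)/3 = 8 - 14*H/3)
1/(B(698) + G(Z(23, -16) - 1*(-912), m)) = 1/((8 - 14/3*698) + (-51 + (23 - 1*(-912)))/(2265 - 2017)) = 1/((8 - 9772/3) + (-51 + (23 + 912))/248) = 1/(-9748/3 + (-51 + 935)/248) = 1/(-9748/3 + (1/248)*884) = 1/(-9748/3 + 221/62) = 1/(-603713/186) = -186/603713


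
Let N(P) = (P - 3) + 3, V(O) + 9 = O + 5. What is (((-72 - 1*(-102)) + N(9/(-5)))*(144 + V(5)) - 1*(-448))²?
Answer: 20584369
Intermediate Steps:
V(O) = -4 + O (V(O) = -9 + (O + 5) = -9 + (5 + O) = -4 + O)
N(P) = P (N(P) = (-3 + P) + 3 = P)
(((-72 - 1*(-102)) + N(9/(-5)))*(144 + V(5)) - 1*(-448))² = (((-72 - 1*(-102)) + 9/(-5))*(144 + (-4 + 5)) - 1*(-448))² = (((-72 + 102) + 9*(-⅕))*(144 + 1) + 448)² = ((30 - 9/5)*145 + 448)² = ((141/5)*145 + 448)² = (4089 + 448)² = 4537² = 20584369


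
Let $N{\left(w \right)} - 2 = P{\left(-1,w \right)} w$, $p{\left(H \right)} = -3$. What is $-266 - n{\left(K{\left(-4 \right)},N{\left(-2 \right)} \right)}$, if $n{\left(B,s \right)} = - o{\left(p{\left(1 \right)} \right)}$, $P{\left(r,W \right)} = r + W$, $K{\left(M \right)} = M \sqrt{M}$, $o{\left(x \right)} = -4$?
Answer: $-270$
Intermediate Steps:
$K{\left(M \right)} = M^{\frac{3}{2}}$
$P{\left(r,W \right)} = W + r$
$N{\left(w \right)} = 2 + w \left(-1 + w\right)$ ($N{\left(w \right)} = 2 + \left(w - 1\right) w = 2 + \left(-1 + w\right) w = 2 + w \left(-1 + w\right)$)
$n{\left(B,s \right)} = 4$ ($n{\left(B,s \right)} = \left(-1\right) \left(-4\right) = 4$)
$-266 - n{\left(K{\left(-4 \right)},N{\left(-2 \right)} \right)} = -266 - 4 = -270$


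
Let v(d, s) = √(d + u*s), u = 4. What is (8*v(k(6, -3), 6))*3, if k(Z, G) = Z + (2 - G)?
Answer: 24*√35 ≈ 141.99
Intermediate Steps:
k(Z, G) = 2 + Z - G
v(d, s) = √(d + 4*s)
(8*v(k(6, -3), 6))*3 = (8*√((2 + 6 - 1*(-3)) + 4*6))*3 = (8*√((2 + 6 + 3) + 24))*3 = (8*√(11 + 24))*3 = (8*√35)*3 = 24*√35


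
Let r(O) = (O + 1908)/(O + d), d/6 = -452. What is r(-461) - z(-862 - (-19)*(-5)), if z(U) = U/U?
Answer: -4620/3173 ≈ -1.4560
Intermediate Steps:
d = -2712 (d = 6*(-452) = -2712)
r(O) = (1908 + O)/(-2712 + O) (r(O) = (O + 1908)/(O - 2712) = (1908 + O)/(-2712 + O))
z(U) = 1
r(-461) - z(-862 - (-19)*(-5)) = (1908 - 461)/(-2712 - 461) - 1*1 = 1447/(-3173) - 1 = -1/3173*1447 - 1 = -1447/3173 - 1 = -4620/3173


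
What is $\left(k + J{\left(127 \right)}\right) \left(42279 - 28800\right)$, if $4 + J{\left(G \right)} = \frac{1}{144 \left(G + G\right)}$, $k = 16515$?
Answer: $\frac{2713351172141}{12192} \approx 2.2255 \cdot 10^{8}$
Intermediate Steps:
$J{\left(G \right)} = -4 + \frac{1}{288 G}$ ($J{\left(G \right)} = -4 + \frac{1}{144 \left(G + G\right)} = -4 + \frac{1}{144 \cdot 2 G} = -4 + \frac{1}{288 G}$)
$\left(k + J{\left(127 \right)}\right) \left(42279 - 28800\right) = \left(16515 - \left(4 - \frac{1}{288 \cdot 127}\right)\right) \left(42279 - 28800\right) = \left(16515 + \left(-4 + \frac{1}{288} \cdot \frac{1}{127}\right)\right) 13479 = \left(16515 + \left(-4 + \frac{1}{36576}\right)\right) 13479 = \left(16515 - \frac{146303}{36576}\right) 13479 = \frac{603906337}{36576} \cdot 13479 = \frac{2713351172141}{12192}$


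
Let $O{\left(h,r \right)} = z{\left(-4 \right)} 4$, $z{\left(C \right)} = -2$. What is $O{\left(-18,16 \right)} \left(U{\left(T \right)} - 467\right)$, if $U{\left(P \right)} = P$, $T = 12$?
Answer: $3640$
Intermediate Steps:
$O{\left(h,r \right)} = -8$ ($O{\left(h,r \right)} = \left(-2\right) 4 = -8$)
$O{\left(-18,16 \right)} \left(U{\left(T \right)} - 467\right) = - 8 \left(12 - 467\right) = \left(-8\right) \left(-455\right) = 3640$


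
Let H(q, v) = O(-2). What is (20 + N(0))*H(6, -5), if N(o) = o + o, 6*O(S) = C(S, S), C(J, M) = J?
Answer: -20/3 ≈ -6.6667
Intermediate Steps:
O(S) = S/6
H(q, v) = -⅓ (H(q, v) = (⅙)*(-2) = -⅓)
N(o) = 2*o
(20 + N(0))*H(6, -5) = (20 + 2*0)*(-⅓) = (20 + 0)*(-⅓) = 20*(-⅓) = -20/3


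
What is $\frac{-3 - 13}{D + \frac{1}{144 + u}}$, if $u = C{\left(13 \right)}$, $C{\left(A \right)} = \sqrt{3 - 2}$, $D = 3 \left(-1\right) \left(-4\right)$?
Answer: $- \frac{2320}{1741} \approx -1.3326$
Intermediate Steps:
$D = 12$ ($D = \left(-3\right) \left(-4\right) = 12$)
$C{\left(A \right)} = 1$ ($C{\left(A \right)} = \sqrt{1} = 1$)
$u = 1$
$\frac{-3 - 13}{D + \frac{1}{144 + u}} = \frac{-3 - 13}{12 + \frac{1}{144 + 1}} = \frac{1}{12 + \frac{1}{145}} \left(-16\right) = \frac{1}{\frac{1741}{145}} \left(-16\right) = \frac{145}{1741} \left(-16\right) = - \frac{2320}{1741}$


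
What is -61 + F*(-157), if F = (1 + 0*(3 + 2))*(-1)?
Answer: 96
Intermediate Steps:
F = -1 (F = (1 + 0*5)*(-1) = (1 + 0)*(-1) = 1*(-1) = -1)
-61 + F*(-157) = -61 - 1*(-157) = -61 + 157 = 96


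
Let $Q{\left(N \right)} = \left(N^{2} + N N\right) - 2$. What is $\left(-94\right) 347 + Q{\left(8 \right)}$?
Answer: $-32492$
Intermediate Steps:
$Q{\left(N \right)} = -2 + 2 N^{2}$ ($Q{\left(N \right)} = \left(N^{2} + N^{2}\right) - 2 = 2 N^{2} - 2 = -2 + 2 N^{2}$)
$\left(-94\right) 347 + Q{\left(8 \right)} = \left(-94\right) 347 - \left(2 - 2 \cdot 8^{2}\right) = -32618 + \left(-2 + 2 \cdot 64\right) = -32618 + \left(-2 + 128\right) = -32618 + 126 = -32492$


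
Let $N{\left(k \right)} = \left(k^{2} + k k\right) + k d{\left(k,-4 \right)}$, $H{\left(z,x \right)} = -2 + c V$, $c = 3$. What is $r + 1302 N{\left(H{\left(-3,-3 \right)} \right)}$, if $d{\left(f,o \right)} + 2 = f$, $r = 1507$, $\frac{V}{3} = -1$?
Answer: $502777$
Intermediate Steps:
$V = -3$ ($V = 3 \left(-1\right) = -3$)
$d{\left(f,o \right)} = -2 + f$
$H{\left(z,x \right)} = -11$ ($H{\left(z,x \right)} = -2 + 3 \left(-3\right) = -2 - 9 = -11$)
$N{\left(k \right)} = 2 k^{2} + k \left(-2 + k\right)$ ($N{\left(k \right)} = \left(k^{2} + k k\right) + k \left(-2 + k\right) = \left(k^{2} + k^{2}\right) + k \left(-2 + k\right) = 2 k^{2} + k \left(-2 + k\right)$)
$r + 1302 N{\left(H{\left(-3,-3 \right)} \right)} = 1507 + 1302 \left(- 11 \left(-2 + 3 \left(-11\right)\right)\right) = 1507 + 1302 \left(- 11 \left(-2 - 33\right)\right) = 1507 + 1302 \left(\left(-11\right) \left(-35\right)\right) = 1507 + 1302 \cdot 385 = 1507 + 501270 = 502777$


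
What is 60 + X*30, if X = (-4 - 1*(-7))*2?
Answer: 240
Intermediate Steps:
X = 6 (X = (-4 + 7)*2 = 3*2 = 6)
60 + X*30 = 60 + 6*30 = 60 + 180 = 240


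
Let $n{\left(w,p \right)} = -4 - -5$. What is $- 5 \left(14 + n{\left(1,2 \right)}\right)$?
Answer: $-75$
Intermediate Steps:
$n{\left(w,p \right)} = 1$ ($n{\left(w,p \right)} = -4 + 5 = 1$)
$- 5 \left(14 + n{\left(1,2 \right)}\right) = - 5 \left(14 + 1\right) = \left(-5\right) 15 = -75$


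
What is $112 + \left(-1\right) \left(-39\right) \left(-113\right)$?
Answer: $-4295$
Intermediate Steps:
$112 + \left(-1\right) \left(-39\right) \left(-113\right) = 112 + 39 \left(-113\right) = 112 - 4407 = -4295$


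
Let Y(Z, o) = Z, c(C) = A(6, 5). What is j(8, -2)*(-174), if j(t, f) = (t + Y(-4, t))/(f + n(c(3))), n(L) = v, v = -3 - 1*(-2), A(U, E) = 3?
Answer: 232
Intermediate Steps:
c(C) = 3
v = -1 (v = -3 + 2 = -1)
n(L) = -1
j(t, f) = (-4 + t)/(-1 + f) (j(t, f) = (t - 4)/(f - 1) = (-4 + t)/(-1 + f))
j(8, -2)*(-174) = ((-4 + 8)/(-1 - 2))*(-174) = (4/(-3))*(-174) = -⅓*4*(-174) = -4/3*(-174) = 232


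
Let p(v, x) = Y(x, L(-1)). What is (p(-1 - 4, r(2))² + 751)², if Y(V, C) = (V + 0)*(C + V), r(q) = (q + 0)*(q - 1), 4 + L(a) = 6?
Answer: 664225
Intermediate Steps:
L(a) = 2 (L(a) = -4 + 6 = 2)
r(q) = q*(-1 + q)
Y(V, C) = V*(C + V)
p(v, x) = x*(2 + x)
(p(-1 - 4, r(2))² + 751)² = (((2*(-1 + 2))*(2 + 2*(-1 + 2)))² + 751)² = (((2*1)*(2 + 2*1))² + 751)² = ((2*(2 + 2))² + 751)² = ((2*4)² + 751)² = (8² + 751)² = (64 + 751)² = 815² = 664225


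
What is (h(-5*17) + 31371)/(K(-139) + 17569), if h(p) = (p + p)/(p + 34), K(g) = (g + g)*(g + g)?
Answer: 94123/284559 ≈ 0.33077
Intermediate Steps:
K(g) = 4*g² (K(g) = (2*g)*(2*g) = 4*g²)
h(p) = 2*p/(34 + p) (h(p) = (2*p)/(34 + p) = 2*p/(34 + p))
(h(-5*17) + 31371)/(K(-139) + 17569) = (2*(-5*17)/(34 - 5*17) + 31371)/(4*(-139)² + 17569) = (2*(-85)/(34 - 85) + 31371)/(4*19321 + 17569) = (2*(-85)/(-51) + 31371)/(77284 + 17569) = (2*(-85)*(-1/51) + 31371)/94853 = (10/3 + 31371)*(1/94853) = (94123/3)*(1/94853) = 94123/284559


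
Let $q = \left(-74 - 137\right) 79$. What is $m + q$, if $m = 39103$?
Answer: $22434$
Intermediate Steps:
$q = -16669$ ($q = \left(-74 - 137\right) 79 = \left(-211\right) 79 = -16669$)
$m + q = 39103 - 16669 = 22434$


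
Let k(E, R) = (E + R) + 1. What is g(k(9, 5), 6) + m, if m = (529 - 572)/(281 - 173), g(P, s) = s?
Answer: 605/108 ≈ 5.6019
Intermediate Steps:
k(E, R) = 1 + E + R
m = -43/108 ≈ -0.39815
g(k(9, 5), 6) + m = 6 - 43/108 = 605/108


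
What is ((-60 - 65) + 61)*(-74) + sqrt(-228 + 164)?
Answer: 4736 + 8*I ≈ 4736.0 + 8.0*I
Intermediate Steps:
((-60 - 65) + 61)*(-74) + sqrt(-228 + 164) = (-125 + 61)*(-74) + sqrt(-64) = -64*(-74) + 8*I = 4736 + 8*I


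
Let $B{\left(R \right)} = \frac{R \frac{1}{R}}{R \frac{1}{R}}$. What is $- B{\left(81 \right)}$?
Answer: $-1$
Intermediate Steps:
$B{\left(R \right)} = 1$ ($B{\left(R \right)} = 1 \cdot 1^{-1} = 1 \cdot 1 = 1$)
$- B{\left(81 \right)} = \left(-1\right) 1 = -1$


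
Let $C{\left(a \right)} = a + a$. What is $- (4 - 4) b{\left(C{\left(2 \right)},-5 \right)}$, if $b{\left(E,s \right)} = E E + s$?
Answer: $0$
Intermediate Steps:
$C{\left(a \right)} = 2 a$
$b{\left(E,s \right)} = s + E^{2}$ ($b{\left(E,s \right)} = E^{2} + s = s + E^{2}$)
$- (4 - 4) b{\left(C{\left(2 \right)},-5 \right)} = - (4 - 4) \left(-5 + \left(2 \cdot 2\right)^{2}\right) = - (4 - 4) \left(-5 + 4^{2}\right) = \left(-1\right) 0 \left(-5 + 16\right) = 0 \cdot 11 = 0$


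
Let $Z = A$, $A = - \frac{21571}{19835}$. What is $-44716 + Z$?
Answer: $- \frac{886963431}{19835} \approx -44717.0$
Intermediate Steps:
$A = - \frac{21571}{19835}$ ($A = \left(-21571\right) \frac{1}{19835} = - \frac{21571}{19835} \approx -1.0875$)
$Z = - \frac{21571}{19835} \approx -1.0875$
$-44716 + Z = -44716 - \frac{21571}{19835} = - \frac{886963431}{19835}$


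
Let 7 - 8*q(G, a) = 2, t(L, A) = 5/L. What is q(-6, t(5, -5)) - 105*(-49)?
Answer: 41165/8 ≈ 5145.6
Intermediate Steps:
q(G, a) = 5/8 (q(G, a) = 7/8 - ⅛*2 = 7/8 - ¼ = 5/8)
q(-6, t(5, -5)) - 105*(-49) = 5/8 - 105*(-49) = 5/8 + 5145 = 41165/8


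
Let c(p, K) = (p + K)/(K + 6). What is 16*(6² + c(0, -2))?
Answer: 568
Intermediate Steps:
c(p, K) = (K + p)/(6 + K)
16*(6² + c(0, -2)) = 16*(6² + (-2 + 0)/(6 - 2)) = 16*(36 - 2/4) = 16*(36 + (¼)*(-2)) = 16*(36 - ½) = 16*(71/2) = 568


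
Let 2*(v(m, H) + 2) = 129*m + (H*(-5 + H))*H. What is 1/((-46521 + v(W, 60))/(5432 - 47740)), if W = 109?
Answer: -84616/119015 ≈ -0.71097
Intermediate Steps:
v(m, H) = -2 + 129*m/2 + H²*(-5 + H)/2 (v(m, H) = -2 + (129*m + (H*(-5 + H))*H)/2 = -2 + (129*m + H²*(-5 + H))/2 = -2 + (129*m/2 + H²*(-5 + H)/2) = -2 + 129*m/2 + H²*(-5 + H)/2)
1/((-46521 + v(W, 60))/(5432 - 47740)) = 1/((-46521 + (-2 + (½)*60³ - 5/2*60² + (129/2)*109))/(5432 - 47740)) = 1/((-46521 + (-2 + (½)*216000 - 5/2*3600 + 14061/2))/(-42308)) = 1/((-46521 + (-2 + 108000 - 9000 + 14061/2))*(-1/42308)) = 1/((-46521 + 212057/2)*(-1/42308)) = 1/((119015/2)*(-1/42308)) = 1/(-119015/84616) = -84616/119015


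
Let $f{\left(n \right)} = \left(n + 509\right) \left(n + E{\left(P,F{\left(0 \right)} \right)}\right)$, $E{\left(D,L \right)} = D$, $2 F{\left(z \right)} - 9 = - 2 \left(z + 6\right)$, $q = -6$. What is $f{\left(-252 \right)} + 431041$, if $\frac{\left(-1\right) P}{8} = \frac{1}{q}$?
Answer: $\frac{1099859}{3} \approx 3.6662 \cdot 10^{5}$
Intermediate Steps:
$F{\left(z \right)} = - \frac{3}{2} - z$ ($F{\left(z \right)} = \frac{9}{2} + \frac{\left(-2\right) \left(z + 6\right)}{2} = \frac{9}{2} + \frac{\left(-2\right) \left(6 + z\right)}{2} = \frac{9}{2} + \frac{-12 - 2 z}{2} = \frac{9}{2} - \left(6 + z\right) = - \frac{3}{2} - z$)
$P = \frac{4}{3}$ ($P = - \frac{8}{-6} = \left(-8\right) \left(- \frac{1}{6}\right) = \frac{4}{3} \approx 1.3333$)
$f{\left(n \right)} = \left(509 + n\right) \left(\frac{4}{3} + n\right)$ ($f{\left(n \right)} = \left(n + 509\right) \left(n + \frac{4}{3}\right) = \left(509 + n\right) \left(\frac{4}{3} + n\right)$)
$f{\left(-252 \right)} + 431041 = \left(\frac{2036}{3} + \left(-252\right)^{2} + \frac{1531}{3} \left(-252\right)\right) + 431041 = \left(\frac{2036}{3} + 63504 - 128604\right) + 431041 = - \frac{193264}{3} + 431041 = \frac{1099859}{3}$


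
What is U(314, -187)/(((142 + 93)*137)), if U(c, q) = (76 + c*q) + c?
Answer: -58328/32195 ≈ -1.8117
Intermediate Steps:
U(c, q) = 76 + c + c*q
U(314, -187)/(((142 + 93)*137)) = (76 + 314 + 314*(-187))/(((142 + 93)*137)) = (76 + 314 - 58718)/((235*137)) = -58328/32195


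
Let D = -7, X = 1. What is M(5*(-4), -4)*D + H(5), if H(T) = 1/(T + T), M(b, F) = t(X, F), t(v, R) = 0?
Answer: ⅒ ≈ 0.10000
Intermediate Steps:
M(b, F) = 0
H(T) = 1/(2*T)
M(5*(-4), -4)*D + H(5) = 0*(-7) + (½)/5 = 0 + (½)*(⅕) = 0 + ⅒ = ⅒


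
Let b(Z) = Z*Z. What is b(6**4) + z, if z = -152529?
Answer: 1527087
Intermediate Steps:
b(Z) = Z**2
b(6**4) + z = (6**4)**2 - 152529 = 1296**2 - 152529 = 1679616 - 152529 = 1527087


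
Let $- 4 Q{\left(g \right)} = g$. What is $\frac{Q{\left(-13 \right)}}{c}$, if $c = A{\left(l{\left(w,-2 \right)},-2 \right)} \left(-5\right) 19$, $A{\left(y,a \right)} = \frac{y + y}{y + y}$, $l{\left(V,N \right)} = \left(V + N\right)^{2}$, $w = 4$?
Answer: $- \frac{13}{380} \approx -0.034211$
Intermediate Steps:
$Q{\left(g \right)} = - \frac{g}{4}$
$l{\left(V,N \right)} = \left(N + V\right)^{2}$
$A{\left(y,a \right)} = 1$ ($A{\left(y,a \right)} = \frac{2 y}{2 y} = 2 y \frac{1}{2 y} = 1$)
$c = -95$ ($c = 1 \left(-5\right) 19 = \left(-5\right) 19 = -95$)
$\frac{Q{\left(-13 \right)}}{c} = \frac{\left(- \frac{1}{4}\right) \left(-13\right)}{-95} = \frac{13}{4} \left(- \frac{1}{95}\right) = - \frac{13}{380}$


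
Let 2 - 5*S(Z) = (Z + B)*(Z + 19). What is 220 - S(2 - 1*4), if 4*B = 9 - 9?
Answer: 1064/5 ≈ 212.80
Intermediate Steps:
B = 0 (B = (9 - 9)/4 = (¼)*0 = 0)
S(Z) = ⅖ - Z*(19 + Z)/5 (S(Z) = ⅖ - (Z + 0)*(Z + 19)/5 = ⅖ - Z*(19 + Z)/5)
220 - S(2 - 1*4) = 220 - (⅖ - 19*(2 - 1*4)/5 - (2 - 1*4)²/5) = 220 - (⅖ - 19*(2 - 4)/5 - (2 - 4)²/5) = 220 - (⅖ - 19/5*(-2) - ⅕*(-2)²) = 220 - (⅖ + 38/5 - ⅕*4) = 220 - (⅖ + 38/5 - ⅘) = 220 - 1*36/5 = 220 - 36/5 = 1064/5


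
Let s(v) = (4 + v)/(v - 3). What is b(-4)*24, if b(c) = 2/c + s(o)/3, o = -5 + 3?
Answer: -76/5 ≈ -15.200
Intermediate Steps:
o = -2
s(v) = (4 + v)/(-3 + v)
b(c) = -2/15 + 2/c (b(c) = 2/c + ((4 - 2)/(-3 - 2))/3 = 2/c + (2/(-5))*(⅓) = 2/c - ⅕*2*(⅓) = 2/c - ⅖*⅓ = 2/c - 2/15 = -2/15 + 2/c)
b(-4)*24 = (-2/15 + 2/(-4))*24 = (-2/15 + 2*(-¼))*24 = (-2/15 - ½)*24 = -19/30*24 = -76/5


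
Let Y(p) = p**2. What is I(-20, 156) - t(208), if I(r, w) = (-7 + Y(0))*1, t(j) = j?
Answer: -215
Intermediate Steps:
I(r, w) = -7 (I(r, w) = (-7 + 0**2)*1 = (-7 + 0)*1 = -7*1 = -7)
I(-20, 156) - t(208) = -7 - 1*208 = -7 - 208 = -215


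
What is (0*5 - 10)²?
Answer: 100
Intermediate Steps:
(0*5 - 10)² = (0 - 10)² = (-10)² = 100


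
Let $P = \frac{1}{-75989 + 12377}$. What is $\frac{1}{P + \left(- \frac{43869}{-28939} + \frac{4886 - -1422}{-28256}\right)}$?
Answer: $\frac{3250972301688}{4202377281865} \approx 0.7736$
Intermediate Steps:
$P = - \frac{1}{63612}$ ($P = \frac{1}{-63612} = - \frac{1}{63612} \approx -1.572 \cdot 10^{-5}$)
$\frac{1}{P + \left(- \frac{43869}{-28939} + \frac{4886 - -1422}{-28256}\right)} = \frac{1}{- \frac{1}{63612} + \left(- \frac{43869}{-28939} + \frac{4886 - -1422}{-28256}\right)} = \frac{1}{- \frac{1}{63612} + \left(\left(-43869\right) \left(- \frac{1}{28939}\right) + \left(4886 + 1422\right) \left(- \frac{1}{28256}\right)\right)} = \frac{1}{- \frac{1}{63612} + \left(\frac{43869}{28939} + 6308 \left(- \frac{1}{28256}\right)\right)} = \frac{1}{- \frac{1}{63612} + \left(\frac{43869}{28939} - \frac{1577}{7064}\right)} = \frac{1}{- \frac{1}{63612} + \frac{264253813}{204425096}} = \frac{1}{\frac{4202377281865}{3250972301688}} = \frac{3250972301688}{4202377281865}$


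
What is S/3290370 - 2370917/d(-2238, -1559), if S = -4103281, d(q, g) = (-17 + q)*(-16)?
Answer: -11864538131/177188880 ≈ -66.960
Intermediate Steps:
d(q, g) = 272 - 16*q
S/3290370 - 2370917/d(-2238, -1559) = -4103281/3290370 - 2370917/(272 - 16*(-2238)) = -4103281*1/3290370 - 2370917/(272 + 35808) = -61243/49110 - 2370917/36080 = -11864538131/177188880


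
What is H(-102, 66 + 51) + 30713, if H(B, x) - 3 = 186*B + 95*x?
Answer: 22859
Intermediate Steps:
H(B, x) = 3 + 95*x + 186*B (H(B, x) = 3 + (186*B + 95*x) = 3 + (95*x + 186*B) = 3 + 95*x + 186*B)
H(-102, 66 + 51) + 30713 = (3 + 95*(66 + 51) + 186*(-102)) + 30713 = (3 + 95*117 - 18972) + 30713 = (3 + 11115 - 18972) + 30713 = -7854 + 30713 = 22859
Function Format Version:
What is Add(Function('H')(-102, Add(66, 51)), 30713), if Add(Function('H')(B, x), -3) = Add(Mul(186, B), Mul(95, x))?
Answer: 22859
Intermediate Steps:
Function('H')(B, x) = Add(3, Mul(95, x), Mul(186, B)) (Function('H')(B, x) = Add(3, Add(Mul(186, B), Mul(95, x))) = Add(3, Add(Mul(95, x), Mul(186, B))) = Add(3, Mul(95, x), Mul(186, B)))
Add(Function('H')(-102, Add(66, 51)), 30713) = Add(Add(3, Mul(95, Add(66, 51)), Mul(186, -102)), 30713) = Add(Add(3, Mul(95, 117), -18972), 30713) = Add(Add(3, 11115, -18972), 30713) = Add(-7854, 30713) = 22859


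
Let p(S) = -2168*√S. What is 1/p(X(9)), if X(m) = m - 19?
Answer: I*√10/21680 ≈ 0.00014586*I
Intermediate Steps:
X(m) = -19 + m
1/p(X(9)) = 1/(-2168*√(-19 + 9)) = 1/(-2168*I*√10) = I*√10/21680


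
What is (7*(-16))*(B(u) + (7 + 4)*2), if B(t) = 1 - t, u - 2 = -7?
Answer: -3136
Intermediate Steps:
u = -5 (u = 2 - 7 = -5)
(7*(-16))*(B(u) + (7 + 4)*2) = (7*(-16))*((1 - 1*(-5)) + (7 + 4)*2) = -112*((1 + 5) + 11*2) = -112*(6 + 22) = -112*28 = -3136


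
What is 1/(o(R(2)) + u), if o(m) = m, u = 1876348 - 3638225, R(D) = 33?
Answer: -1/1761844 ≈ -5.6759e-7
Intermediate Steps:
u = -1761877
1/(o(R(2)) + u) = 1/(33 - 1761877) = 1/(-1761844) = -1/1761844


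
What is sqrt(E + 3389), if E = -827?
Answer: sqrt(2562) ≈ 50.616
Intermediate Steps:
sqrt(E + 3389) = sqrt(-827 + 3389) = sqrt(2562)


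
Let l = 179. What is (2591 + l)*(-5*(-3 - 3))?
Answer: 83100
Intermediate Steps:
(2591 + l)*(-5*(-3 - 3)) = (2591 + 179)*(-5*(-3 - 3)) = 2770*(-5*(-6)) = 2770*30 = 83100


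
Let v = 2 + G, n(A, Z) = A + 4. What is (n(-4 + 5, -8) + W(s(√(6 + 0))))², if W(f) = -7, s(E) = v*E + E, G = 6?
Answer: 4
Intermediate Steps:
n(A, Z) = 4 + A
v = 8 (v = 2 + 6 = 8)
s(E) = 9*E (s(E) = 8*E + E = 9*E)
(n(-4 + 5, -8) + W(s(√(6 + 0))))² = ((4 + (-4 + 5)) - 7)² = ((4 + 1) - 7)² = (5 - 7)² = (-2)² = 4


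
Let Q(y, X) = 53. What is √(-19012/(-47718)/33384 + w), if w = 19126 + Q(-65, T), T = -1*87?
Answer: √84497660566941874395/66375738 ≈ 138.49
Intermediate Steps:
T = -87
w = 19179 (w = 19126 + 53 = 19179)
√(-19012/(-47718)/33384 + w) = √(-19012/(-47718)/33384 + 19179) = √(-19012*(-1/47718)*(1/33384) + 19179) = √((9506/23859)*(1/33384) + 19179) = √(4753/398254428 + 19179) = √(7638121679365/398254428) = √84497660566941874395/66375738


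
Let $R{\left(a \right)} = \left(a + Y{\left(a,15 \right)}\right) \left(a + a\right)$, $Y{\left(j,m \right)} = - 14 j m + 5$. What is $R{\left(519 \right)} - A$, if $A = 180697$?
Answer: $-112768405$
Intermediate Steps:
$Y{\left(j,m \right)} = 5 - 14 j m$ ($Y{\left(j,m \right)} = - 14 j m + 5 = 5 - 14 j m$)
$R{\left(a \right)} = 2 a \left(5 - 209 a\right)$ ($R{\left(a \right)} = \left(a - \left(-5 + 14 a 15\right)\right) \left(a + a\right) = \left(a - \left(-5 + 210 a\right)\right) 2 a = \left(5 - 209 a\right) 2 a = 2 a \left(5 - 209 a\right)$)
$R{\left(519 \right)} - A = 2 \cdot 519 \left(5 - 108471\right) - 180697 = 2 \cdot 519 \left(-108466\right) - 180697 = -112587708 - 180697 = -112768405$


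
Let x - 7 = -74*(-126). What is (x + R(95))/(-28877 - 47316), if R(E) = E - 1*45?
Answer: -9381/76193 ≈ -0.12312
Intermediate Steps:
x = 9331 (x = 7 - 74*(-126) = 7 + 9324 = 9331)
R(E) = -45 + E (R(E) = E - 45 = -45 + E)
(x + R(95))/(-28877 - 47316) = (9331 + (-45 + 95))/(-28877 - 47316) = (9331 + 50)/(-76193) = 9381*(-1/76193) = -9381/76193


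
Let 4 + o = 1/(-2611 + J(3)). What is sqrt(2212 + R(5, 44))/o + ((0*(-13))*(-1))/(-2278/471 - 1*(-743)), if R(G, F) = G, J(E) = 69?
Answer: -2542*sqrt(2217)/10169 ≈ -11.770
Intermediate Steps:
o = -10169/2542 (o = -4 + 1/(-2611 + 69) = -4 + 1/(-2542) = -4 - 1/2542 = -10169/2542 ≈ -4.0004)
sqrt(2212 + R(5, 44))/o + ((0*(-13))*(-1))/(-2278/471 - 1*(-743)) = sqrt(2212 + 5)/(-10169/2542) + ((0*(-13))*(-1))/(-2278/471 - 1*(-743)) = sqrt(2217)*(-2542/10169) + (0*(-1))/(-2278*1/471 + 743) = -2542*sqrt(2217)/10169 + 0/(-2278/471 + 743) = -2542*sqrt(2217)/10169 + 0/(347675/471) = -2542*sqrt(2217)/10169 + 0*(471/347675) = -2542*sqrt(2217)/10169 + 0 = -2542*sqrt(2217)/10169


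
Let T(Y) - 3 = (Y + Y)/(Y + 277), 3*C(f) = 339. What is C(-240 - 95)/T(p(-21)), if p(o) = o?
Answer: 14464/363 ≈ 39.846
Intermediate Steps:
C(f) = 113 (C(f) = (1/3)*339 = 113)
T(Y) = 3 + 2*Y/(277 + Y) (T(Y) = 3 + (Y + Y)/(Y + 277) = 3 + (2*Y)/(277 + Y) = 3 + 2*Y/(277 + Y))
C(-240 - 95)/T(p(-21)) = 113/(((831 + 5*(-21))/(277 - 21))) = 113/(((831 - 105)/256)) = 113/(((1/256)*726)) = 113/(363/128) = 113*(128/363) = 14464/363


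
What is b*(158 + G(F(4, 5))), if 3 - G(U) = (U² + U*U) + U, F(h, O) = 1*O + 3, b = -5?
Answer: -125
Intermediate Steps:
F(h, O) = 3 + O (F(h, O) = O + 3 = 3 + O)
G(U) = 3 - U - 2*U² (G(U) = 3 - ((U² + U*U) + U) = 3 - ((U² + U²) + U) = 3 - (2*U² + U) = 3 - (U + 2*U²) = 3 + (-U - 2*U²) = 3 - U - 2*U²)
b*(158 + G(F(4, 5))) = -5*(158 + (3 - (3 + 5) - 2*(3 + 5)²)) = -5*(158 + (3 - 1*8 - 2*8²)) = -5*(158 + (3 - 8 - 2*64)) = -5*(158 + (3 - 8 - 128)) = -5*(158 - 133) = -5*25 = -125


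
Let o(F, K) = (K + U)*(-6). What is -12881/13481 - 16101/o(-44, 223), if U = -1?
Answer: 22211121/1995188 ≈ 11.132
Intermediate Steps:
o(F, K) = 6 - 6*K (o(F, K) = (K - 1)*(-6) = (-1 + K)*(-6) = 6 - 6*K)
-12881/13481 - 16101/o(-44, 223) = -12881/13481 - 16101/(6 - 6*223) = -12881*1/13481 - 16101/(6 - 1338) = -12881/13481 - 16101/(-1332) = -12881/13481 - 16101*(-1/1332) = -12881/13481 + 1789/148 = 22211121/1995188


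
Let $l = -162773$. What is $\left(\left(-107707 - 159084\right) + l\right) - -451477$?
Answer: $21913$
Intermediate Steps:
$\left(\left(-107707 - 159084\right) + l\right) - -451477 = \left(\left(-107707 - 159084\right) - 162773\right) - -451477 = \left(-266791 - 162773\right) + 451477 = -429564 + 451477 = 21913$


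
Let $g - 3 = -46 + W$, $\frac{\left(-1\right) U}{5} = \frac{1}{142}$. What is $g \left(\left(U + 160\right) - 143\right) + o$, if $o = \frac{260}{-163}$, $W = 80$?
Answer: $\frac{14491759}{23146} \approx 626.1$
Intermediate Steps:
$U = - \frac{5}{142} \approx -0.035211$
$g = 37$ ($g = 3 + \left(-46 + 80\right) = 3 + 34 = 37$)
$o = - \frac{260}{163}$ ($o = 260 \left(- \frac{1}{163}\right) = - \frac{260}{163} \approx -1.5951$)
$g \left(\left(U + 160\right) - 143\right) + o = 37 \left(\left(- \frac{5}{142} + 160\right) - 143\right) - \frac{260}{163} = 37 \left(\frac{22715}{142} - 143\right) - \frac{260}{163} = 37 \cdot \frac{2409}{142} - \frac{260}{163} = \frac{89133}{142} - \frac{260}{163} = \frac{14491759}{23146}$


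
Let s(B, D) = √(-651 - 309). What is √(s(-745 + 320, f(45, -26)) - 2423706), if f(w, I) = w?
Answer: √(-2423706 + 8*I*√15) ≈ 0.01 + 1556.8*I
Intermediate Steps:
s(B, D) = 8*I*√15 (s(B, D) = √(-960) = 8*I*√15)
√(s(-745 + 320, f(45, -26)) - 2423706) = √(8*I*√15 - 2423706) = √(-2423706 + 8*I*√15)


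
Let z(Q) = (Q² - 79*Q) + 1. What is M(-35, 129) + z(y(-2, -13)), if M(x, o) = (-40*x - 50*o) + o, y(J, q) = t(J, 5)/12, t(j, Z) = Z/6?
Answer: -25533695/5184 ≈ -4925.5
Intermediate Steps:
t(j, Z) = Z/6 (t(j, Z) = Z*(⅙) = Z/6)
y(J, q) = 5/72 (y(J, q) = ((⅙)*5)/12 = (⅚)*(1/12) = 5/72)
z(Q) = 1 + Q² - 79*Q
M(x, o) = -49*o - 40*x (M(x, o) = (-50*o - 40*x) + o = -49*o - 40*x)
M(-35, 129) + z(y(-2, -13)) = (-49*129 - 40*(-35)) + (1 + (5/72)² - 79*5/72) = (-6321 + 1400) + (1 + 25/5184 - 395/72) = -4921 - 23231/5184 = -25533695/5184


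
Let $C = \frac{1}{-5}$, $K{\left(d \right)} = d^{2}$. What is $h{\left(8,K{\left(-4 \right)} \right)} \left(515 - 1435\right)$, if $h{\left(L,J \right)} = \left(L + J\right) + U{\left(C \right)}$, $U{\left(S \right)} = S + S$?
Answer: $-21712$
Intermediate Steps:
$C = - \frac{1}{5} \approx -0.2$
$U{\left(S \right)} = 2 S$
$h{\left(L,J \right)} = - \frac{2}{5} + J + L$ ($h{\left(L,J \right)} = \left(L + J\right) + 2 \left(- \frac{1}{5}\right) = \left(J + L\right) - \frac{2}{5} = - \frac{2}{5} + J + L$)
$h{\left(8,K{\left(-4 \right)} \right)} \left(515 - 1435\right) = \left(- \frac{2}{5} + \left(-4\right)^{2} + 8\right) \left(515 - 1435\right) = \left(- \frac{2}{5} + 16 + 8\right) \left(515 - 1435\right) = \frac{118}{5} \left(-920\right) = -21712$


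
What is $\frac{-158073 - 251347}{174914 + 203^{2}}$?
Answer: $- \frac{409420}{216123} \approx -1.8944$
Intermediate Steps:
$\frac{-158073 - 251347}{174914 + 203^{2}} = - \frac{409420}{174914 + 41209} = - \frac{409420}{216123}$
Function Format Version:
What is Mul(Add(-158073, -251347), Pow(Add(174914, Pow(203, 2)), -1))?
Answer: Rational(-409420, 216123) ≈ -1.8944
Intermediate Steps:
Mul(Add(-158073, -251347), Pow(Add(174914, Pow(203, 2)), -1)) = Mul(-409420, Pow(Add(174914, 41209), -1)) = Mul(-409420, Pow(216123, -1)) = Mul(-409420, Rational(1, 216123)) = Rational(-409420, 216123)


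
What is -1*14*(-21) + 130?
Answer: 424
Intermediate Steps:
-1*14*(-21) + 130 = -14*(-21) + 130 = 294 + 130 = 424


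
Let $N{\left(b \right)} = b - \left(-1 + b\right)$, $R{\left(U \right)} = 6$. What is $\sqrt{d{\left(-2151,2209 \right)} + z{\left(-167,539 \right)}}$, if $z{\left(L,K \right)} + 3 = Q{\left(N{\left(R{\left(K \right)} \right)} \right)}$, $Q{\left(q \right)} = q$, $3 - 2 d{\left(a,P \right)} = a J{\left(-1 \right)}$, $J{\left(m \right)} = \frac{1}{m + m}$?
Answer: $\frac{i \sqrt{2153}}{2} \approx 23.2 i$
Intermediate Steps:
$J{\left(m \right)} = \frac{1}{2 m}$
$N{\left(b \right)} = 1$
$d{\left(a,P \right)} = \frac{3}{2} + \frac{a}{4}$ ($d{\left(a,P \right)} = \frac{3}{2} - \frac{a \frac{1}{2 \left(-1\right)}}{2} = \frac{3}{2} - \frac{a \frac{1}{2} \left(-1\right)}{2} = \frac{3}{2} - \frac{a \left(- \frac{1}{2}\right)}{2} = \frac{3}{2} - \frac{\left(- \frac{1}{2}\right) a}{2} = \frac{3}{2} + \frac{a}{4}$)
$z{\left(L,K \right)} = -2$ ($z{\left(L,K \right)} = -3 + 1 = -2$)
$\sqrt{d{\left(-2151,2209 \right)} + z{\left(-167,539 \right)}} = \sqrt{\left(\frac{3}{2} + \frac{1}{4} \left(-2151\right)\right) - 2} = \sqrt{\left(\frac{3}{2} - \frac{2151}{4}\right) - 2} = \sqrt{- \frac{2145}{4} - 2} = \sqrt{- \frac{2153}{4}} = \frac{i \sqrt{2153}}{2}$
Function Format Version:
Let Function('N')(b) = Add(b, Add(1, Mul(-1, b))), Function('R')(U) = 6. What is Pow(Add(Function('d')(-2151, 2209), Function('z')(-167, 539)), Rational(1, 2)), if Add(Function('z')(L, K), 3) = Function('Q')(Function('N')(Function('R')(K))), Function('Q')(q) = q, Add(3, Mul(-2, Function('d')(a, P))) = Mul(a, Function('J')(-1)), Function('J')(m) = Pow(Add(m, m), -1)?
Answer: Mul(Rational(1, 2), I, Pow(2153, Rational(1, 2))) ≈ Mul(23.200, I)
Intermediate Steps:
Function('J')(m) = Mul(Rational(1, 2), Pow(m, -1)) (Function('J')(m) = Pow(Mul(2, m), -1) = Mul(Rational(1, 2), Pow(m, -1)))
Function('N')(b) = 1
Function('d')(a, P) = Add(Rational(3, 2), Mul(Rational(1, 4), a)) (Function('d')(a, P) = Add(Rational(3, 2), Mul(Rational(-1, 2), Mul(a, Mul(Rational(1, 2), Pow(-1, -1))))) = Add(Rational(3, 2), Mul(Rational(-1, 2), Mul(a, Mul(Rational(1, 2), -1)))) = Add(Rational(3, 2), Mul(Rational(-1, 2), Mul(a, Rational(-1, 2)))) = Add(Rational(3, 2), Mul(Rational(-1, 2), Mul(Rational(-1, 2), a))) = Add(Rational(3, 2), Mul(Rational(1, 4), a)))
Function('z')(L, K) = -2 (Function('z')(L, K) = Add(-3, 1) = -2)
Pow(Add(Function('d')(-2151, 2209), Function('z')(-167, 539)), Rational(1, 2)) = Pow(Add(Add(Rational(3, 2), Mul(Rational(1, 4), -2151)), -2), Rational(1, 2)) = Pow(Add(Add(Rational(3, 2), Rational(-2151, 4)), -2), Rational(1, 2)) = Pow(Add(Rational(-2145, 4), -2), Rational(1, 2)) = Pow(Rational(-2153, 4), Rational(1, 2)) = Mul(Rational(1, 2), I, Pow(2153, Rational(1, 2)))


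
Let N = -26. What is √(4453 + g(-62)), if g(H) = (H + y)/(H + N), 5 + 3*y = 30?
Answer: √77599698/132 ≈ 66.735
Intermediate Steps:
y = 25/3 (y = -5/3 + (⅓)*30 = -5/3 + 10 = 25/3 ≈ 8.3333)
g(H) = (25/3 + H)/(-26 + H) (g(H) = (H + 25/3)/(H - 26) = (25/3 + H)/(-26 + H))
√(4453 + g(-62)) = √(4453 + (25/3 - 62)/(-26 - 62)) = √(4453 - 161/3/(-88)) = √(4453 - 1/88*(-161/3)) = √(4453 + 161/264) = √(1175753/264) = √77599698/132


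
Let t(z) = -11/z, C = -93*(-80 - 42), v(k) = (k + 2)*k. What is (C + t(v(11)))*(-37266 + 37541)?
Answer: 40561675/13 ≈ 3.1201e+6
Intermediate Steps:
v(k) = k*(2 + k) (v(k) = (2 + k)*k = k*(2 + k))
C = 11346 (C = -93*(-122) = 11346)
(C + t(v(11)))*(-37266 + 37541) = (11346 - 11*1/(11*(2 + 11)))*(-37266 + 37541) = (11346 - 11/(11*13))*275 = (11346 - 11/143)*275 = (11346 - 11*1/143)*275 = (11346 - 1/13)*275 = (147497/13)*275 = 40561675/13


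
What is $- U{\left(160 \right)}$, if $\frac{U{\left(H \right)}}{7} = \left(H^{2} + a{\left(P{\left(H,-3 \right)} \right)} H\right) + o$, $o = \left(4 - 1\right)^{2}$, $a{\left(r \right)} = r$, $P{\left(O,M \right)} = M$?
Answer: $-175903$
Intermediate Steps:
$o = 9$ ($o = 3^{2} = 9$)
$U{\left(H \right)} = 63 - 21 H + 7 H^{2}$ ($U{\left(H \right)} = 7 \left(\left(H^{2} - 3 H\right) + 9\right) = 7 \left(9 + H^{2} - 3 H\right) = 63 - 21 H + 7 H^{2}$)
$- U{\left(160 \right)} = - (63 - 3360 + 7 \cdot 160^{2}) = - (63 - 3360 + 7 \cdot 25600) = - (63 - 3360 + 179200) = \left(-1\right) 175903 = -175903$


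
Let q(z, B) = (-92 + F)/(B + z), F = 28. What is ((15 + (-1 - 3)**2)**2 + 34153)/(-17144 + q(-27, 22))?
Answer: -87785/42828 ≈ -2.0497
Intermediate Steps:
q(z, B) = -64/(B + z) (q(z, B) = (-92 + 28)/(B + z) = -64/(B + z))
((15 + (-1 - 3)**2)**2 + 34153)/(-17144 + q(-27, 22)) = ((15 + (-1 - 3)**2)**2 + 34153)/(-17144 - 64/(22 - 27)) = ((15 + (-4)**2)**2 + 34153)/(-17144 - 64/(-5)) = ((15 + 16)**2 + 34153)/(-17144 - 64*(-1/5)) = (31**2 + 34153)/(-17144 + 64/5) = (961 + 34153)/(-85656/5) = 35114*(-5/85656) = -87785/42828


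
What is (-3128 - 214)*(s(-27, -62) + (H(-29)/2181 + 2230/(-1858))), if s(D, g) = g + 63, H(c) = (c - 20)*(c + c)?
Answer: -2489290928/675383 ≈ -3685.7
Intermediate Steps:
H(c) = 2*c*(-20 + c) (H(c) = (-20 + c)*(2*c) = 2*c*(-20 + c))
s(D, g) = 63 + g
(-3128 - 214)*(s(-27, -62) + (H(-29)/2181 + 2230/(-1858))) = (-3128 - 214)*((63 - 62) + ((2*(-29)*(-20 - 29))/2181 + 2230/(-1858))) = -3342*(1 + ((2*(-29)*(-49))*(1/2181) + 2230*(-1/1858))) = -3342*(1 + (2842*(1/2181) - 1115/929)) = -3342*(1 + (2842/2181 - 1115/929)) = -3342*(1 + 208403/2026149) = -3342*2234552/2026149 = -2489290928/675383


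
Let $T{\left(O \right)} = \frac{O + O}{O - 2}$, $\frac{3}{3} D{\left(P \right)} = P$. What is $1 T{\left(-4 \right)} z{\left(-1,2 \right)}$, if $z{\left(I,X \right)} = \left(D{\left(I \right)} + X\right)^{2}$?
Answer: $\frac{4}{3} \approx 1.3333$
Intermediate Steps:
$D{\left(P \right)} = P$
$T{\left(O \right)} = \frac{2 O}{-2 + O}$
$z{\left(I,X \right)} = \left(I + X\right)^{2}$
$1 T{\left(-4 \right)} z{\left(-1,2 \right)} = 1 \cdot 2 \left(-4\right) \frac{1}{-2 - 4} \left(-1 + 2\right)^{2} = 1 \cdot 2 \left(-4\right) \frac{1}{-6} \cdot 1^{2} = 1 \cdot 2 \left(-4\right) \left(- \frac{1}{6}\right) 1 = 1 \cdot \frac{4}{3} \cdot 1 = \frac{4}{3} \cdot 1 = \frac{4}{3}$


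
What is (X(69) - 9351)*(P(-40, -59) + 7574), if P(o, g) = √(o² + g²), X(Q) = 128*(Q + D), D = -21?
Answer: -24289818 - 3207*√5081 ≈ -2.4518e+7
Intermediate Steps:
X(Q) = -2688 + 128*Q (X(Q) = 128*(Q - 21) = 128*(-21 + Q) = -2688 + 128*Q)
P(o, g) = √(g² + o²)
(X(69) - 9351)*(P(-40, -59) + 7574) = ((-2688 + 128*69) - 9351)*(√((-59)² + (-40)²) + 7574) = ((-2688 + 8832) - 9351)*(√(3481 + 1600) + 7574) = (6144 - 9351)*(√5081 + 7574) = -3207*(7574 + √5081) = -24289818 - 3207*√5081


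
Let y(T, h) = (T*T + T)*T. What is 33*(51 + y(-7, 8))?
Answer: -8019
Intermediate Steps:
y(T, h) = T*(T + T²) (y(T, h) = (T² + T)*T = (T + T²)*T = T*(T + T²))
33*(51 + y(-7, 8)) = 33*(51 + (-7)²*(1 - 7)) = 33*(51 + 49*(-6)) = 33*(51 - 294) = 33*(-243) = -8019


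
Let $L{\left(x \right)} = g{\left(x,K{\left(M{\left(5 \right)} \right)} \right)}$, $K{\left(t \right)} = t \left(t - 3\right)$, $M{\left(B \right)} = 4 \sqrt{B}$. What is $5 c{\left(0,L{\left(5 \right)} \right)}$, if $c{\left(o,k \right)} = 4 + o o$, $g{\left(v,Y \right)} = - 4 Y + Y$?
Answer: $20$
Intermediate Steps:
$K{\left(t \right)} = t \left(-3 + t\right)$
$g{\left(v,Y \right)} = - 3 Y$
$L{\left(x \right)} = - 12 \sqrt{5} \left(-3 + 4 \sqrt{5}\right)$ ($L{\left(x \right)} = - 3 \cdot 4 \sqrt{5} \left(-3 + 4 \sqrt{5}\right) = - 12 \sqrt{5} \left(-3 + 4 \sqrt{5}\right)$)
$c{\left(o,k \right)} = 4 + o^{2}$
$5 c{\left(0,L{\left(5 \right)} \right)} = 5 \left(4 + 0^{2}\right) = 5 \left(4 + 0\right) = 5 \cdot 4 = 20$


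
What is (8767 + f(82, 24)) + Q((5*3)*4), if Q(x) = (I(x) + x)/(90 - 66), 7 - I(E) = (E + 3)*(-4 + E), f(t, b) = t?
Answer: 208915/24 ≈ 8704.8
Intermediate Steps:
I(E) = 7 - (-4 + E)*(3 + E) (I(E) = 7 - (E + 3)*(-4 + E) = 7 - (3 + E)*(-4 + E) = 7 - (-4 + E)*(3 + E))
Q(x) = 19/24 - x**2/24 + x/12 (Q(x) = ((19 + x - x**2) + x)/(90 - 66) = (19 - x**2 + 2*x)/24 = (19 - x**2 + 2*x)*(1/24) = 19/24 - x**2/24 + x/12)
(8767 + f(82, 24)) + Q((5*3)*4) = (8767 + 82) + (19/24 - ((5*3)*4)**2/24 + ((5*3)*4)/12) = 8849 + (19/24 - (15*4)**2/24 + (15*4)/12) = 8849 + (19/24 - 1/24*60**2 + (1/12)*60) = 8849 + (19/24 - 1/24*3600 + 5) = 8849 + (19/24 - 150 + 5) = 8849 - 3461/24 = 208915/24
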